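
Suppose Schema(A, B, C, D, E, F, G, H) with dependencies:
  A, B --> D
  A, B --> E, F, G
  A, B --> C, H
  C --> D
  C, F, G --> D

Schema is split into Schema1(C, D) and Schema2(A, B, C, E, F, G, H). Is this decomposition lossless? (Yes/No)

Common attributes: {C}; their closure is {C, D}.
This includes all of Schema1, so the common attributes are a superkey of Schema1 — the join is lossless.

Yes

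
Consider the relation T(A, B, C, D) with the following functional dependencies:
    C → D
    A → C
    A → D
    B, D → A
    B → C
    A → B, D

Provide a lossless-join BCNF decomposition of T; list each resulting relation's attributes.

Candidate keys of the original relation: {A}, {B}.
Within {A, B, C, D}: {C}⁺ ∩ {A, B, C, D} = {C, D}, not the whole set, so C → D violates BCNF; decompose into {C, D} and {A, B, C}.
{C, D} has no BCNF violation.
{A, B, C} has no BCNF violation.

{A, B, C}; {C, D}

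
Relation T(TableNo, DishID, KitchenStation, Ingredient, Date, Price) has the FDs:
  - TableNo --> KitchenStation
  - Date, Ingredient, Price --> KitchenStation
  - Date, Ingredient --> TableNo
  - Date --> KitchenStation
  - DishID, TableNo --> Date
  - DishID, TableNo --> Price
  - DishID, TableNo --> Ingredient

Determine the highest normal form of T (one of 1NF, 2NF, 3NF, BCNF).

Candidate keys: {Date, DishID, Ingredient}, {DishID, TableNo}. Prime attributes: {Date, DishID, Ingredient, TableNo}.
TableNo --> KitchenStation: {TableNo}⁺ = {KitchenStation, TableNo}, which is not all of the attributes, so the left side is not a superkey — BCNF is violated.
TableNo --> KitchenStation has non-prime {KitchenStation} on the right and a non-superkey on the left, so 3NF fails.
The proper key subset {TableNo} of {DishID, TableNo} determines non-prime {KitchenStation}, so the relation is not even in 2NF.

1NF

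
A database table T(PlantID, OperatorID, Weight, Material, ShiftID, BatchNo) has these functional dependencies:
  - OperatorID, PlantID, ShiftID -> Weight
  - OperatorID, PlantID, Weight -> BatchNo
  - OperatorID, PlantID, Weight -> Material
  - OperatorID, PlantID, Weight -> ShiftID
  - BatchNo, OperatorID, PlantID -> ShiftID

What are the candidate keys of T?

{BatchNo, OperatorID, PlantID}, {OperatorID, PlantID, ShiftID}, {OperatorID, PlantID, Weight}

No FD produces {OperatorID, PlantID}, so they must be in every candidate key.
{BatchNo, OperatorID, PlantID} is a candidate key since {BatchNo, OperatorID, PlantID}⁺ = {BatchNo, Material, OperatorID, PlantID, ShiftID, Weight} covers every attribute.
{OperatorID, PlantID, ShiftID} is a candidate key since {OperatorID, PlantID, ShiftID}⁺ = {BatchNo, Material, OperatorID, PlantID, ShiftID, Weight} covers every attribute.
{OperatorID, PlantID, Weight} is a candidate key since {OperatorID, PlantID, Weight}⁺ = {BatchNo, Material, OperatorID, PlantID, ShiftID, Weight} covers every attribute.
Any other superkey properly contains one of these, so there are no further candidate keys.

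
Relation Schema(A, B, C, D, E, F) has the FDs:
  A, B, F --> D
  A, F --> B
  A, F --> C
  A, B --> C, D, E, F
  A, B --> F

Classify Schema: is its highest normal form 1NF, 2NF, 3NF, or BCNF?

BCNF

Candidate keys: {A, B}, {A, F}. Prime attributes: {A, B, F}.
Every FD has a superkey on the left, so the relation is in BCNF.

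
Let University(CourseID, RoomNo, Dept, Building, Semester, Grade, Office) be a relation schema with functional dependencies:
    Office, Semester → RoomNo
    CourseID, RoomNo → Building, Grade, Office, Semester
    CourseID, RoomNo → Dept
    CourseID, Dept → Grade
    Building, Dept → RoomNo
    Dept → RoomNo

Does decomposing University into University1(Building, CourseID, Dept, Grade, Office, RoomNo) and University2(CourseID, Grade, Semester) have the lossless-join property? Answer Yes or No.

No

University1 ∩ University2 = {CourseID, Grade}; its closure under F is {CourseID, Grade}.
The closure covers neither University1 nor University2 entirely; the join is not lossless.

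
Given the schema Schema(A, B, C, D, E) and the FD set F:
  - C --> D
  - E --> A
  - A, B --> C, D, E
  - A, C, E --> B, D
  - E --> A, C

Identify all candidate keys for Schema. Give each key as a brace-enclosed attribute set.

{E} is a candidate key since {E}⁺ = {A, B, C, D, E} covers every attribute.
{A, B} is a candidate key since {A, B}⁺ = {A, B, C, D, E} covers every attribute.
These are minimal and exhaustive — every other superkey contains one of them.

{A, B}, {E}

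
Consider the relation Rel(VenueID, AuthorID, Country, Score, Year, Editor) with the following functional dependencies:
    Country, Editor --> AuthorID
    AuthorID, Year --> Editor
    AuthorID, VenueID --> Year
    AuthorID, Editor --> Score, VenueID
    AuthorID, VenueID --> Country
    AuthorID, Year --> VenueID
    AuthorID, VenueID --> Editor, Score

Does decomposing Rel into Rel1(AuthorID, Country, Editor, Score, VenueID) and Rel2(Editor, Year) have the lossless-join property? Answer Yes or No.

No

The shared attributes are {Editor} and {Editor}⁺ = {Editor}.
The closure covers neither Rel1 nor Rel2 entirely; the join is not lossless.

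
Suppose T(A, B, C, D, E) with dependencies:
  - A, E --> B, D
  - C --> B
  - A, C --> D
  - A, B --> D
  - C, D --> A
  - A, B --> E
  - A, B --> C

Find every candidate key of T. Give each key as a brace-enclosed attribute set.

{A, B}, {A, C}, {A, E}, {C, D}

Closure of {A, B} is {A, B, C, D, E}, the whole schema; {A, B} is a candidate key.
Closure of {A, C} is {A, B, C, D, E}, the whole schema; {A, C} is a candidate key.
Closure of {A, E} is {A, B, C, D, E}, the whole schema; {A, E} is a candidate key.
Closure of {C, D} is {A, B, C, D, E}, the whole schema; {C, D} is a candidate key.
These are minimal and exhaustive — every other superkey contains one of them.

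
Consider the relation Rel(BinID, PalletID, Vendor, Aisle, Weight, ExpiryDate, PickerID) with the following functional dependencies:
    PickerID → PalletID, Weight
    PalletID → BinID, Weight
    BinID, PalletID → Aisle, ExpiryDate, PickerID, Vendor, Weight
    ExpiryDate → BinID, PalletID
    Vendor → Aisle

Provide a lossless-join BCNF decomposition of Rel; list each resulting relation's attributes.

Candidate keys of the original relation: {ExpiryDate}, {PalletID}, {PickerID}.
In {Aisle, BinID, ExpiryDate, PalletID, PickerID, Vendor, Weight}, {Vendor} is not a superkey ({Vendor}⁺ restricted to this set is {Aisle, Vendor}), so split on Vendor → Aisle into {Aisle, Vendor} and {BinID, ExpiryDate, PalletID, PickerID, Vendor, Weight}.
{Aisle, Vendor} is in BCNF.
{BinID, ExpiryDate, PalletID, PickerID, Vendor, Weight} is in BCNF.

{Aisle, Vendor}; {BinID, ExpiryDate, PalletID, PickerID, Vendor, Weight}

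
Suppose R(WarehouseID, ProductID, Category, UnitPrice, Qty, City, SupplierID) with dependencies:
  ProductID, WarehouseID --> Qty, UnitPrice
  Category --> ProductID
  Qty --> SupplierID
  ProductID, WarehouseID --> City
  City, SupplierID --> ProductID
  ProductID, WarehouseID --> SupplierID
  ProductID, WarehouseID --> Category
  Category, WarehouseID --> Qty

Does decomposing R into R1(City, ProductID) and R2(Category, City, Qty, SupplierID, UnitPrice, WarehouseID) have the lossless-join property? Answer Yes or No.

No

Common attributes: {City}; their closure is {City}.
Neither R1 nor R2 is contained in that closure, so the decomposition is lossy.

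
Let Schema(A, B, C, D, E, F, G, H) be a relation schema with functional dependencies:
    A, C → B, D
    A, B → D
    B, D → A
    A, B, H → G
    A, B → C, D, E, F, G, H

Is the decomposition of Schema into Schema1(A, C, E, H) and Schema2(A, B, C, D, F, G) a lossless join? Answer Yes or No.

Yes

The shared attributes are {A, C} and {A, C}⁺ = {A, B, C, D, E, F, G, H}.
This includes all of Schema1, so the common attributes are a superkey of Schema1 — the join is lossless.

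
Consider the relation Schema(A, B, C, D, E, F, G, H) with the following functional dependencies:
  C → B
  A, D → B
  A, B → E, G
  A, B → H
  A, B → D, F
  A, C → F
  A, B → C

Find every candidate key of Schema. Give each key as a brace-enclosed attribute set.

{A} never appears on the right of any FD, so every key must include it.
{A, B}⁺ = {A, B, C, D, E, F, G, H} — all of the relation — so {A, B} is a candidate key.
{A, C}⁺ = {A, B, C, D, E, F, G, H} — all of the relation — so {A, C} is a candidate key.
{A, D}⁺ = {A, B, C, D, E, F, G, H} — all of the relation — so {A, D} is a candidate key.
These are minimal and exhaustive — every other superkey contains one of them.

{A, B}, {A, C}, {A, D}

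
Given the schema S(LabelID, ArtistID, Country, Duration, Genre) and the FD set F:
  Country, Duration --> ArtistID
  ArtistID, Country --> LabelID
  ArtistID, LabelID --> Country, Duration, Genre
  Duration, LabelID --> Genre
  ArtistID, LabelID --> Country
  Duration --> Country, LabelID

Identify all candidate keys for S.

{ArtistID, Country}, {ArtistID, LabelID}, {Duration}

{Duration}⁺ = {ArtistID, Country, Duration, Genre, LabelID}, which is every attribute, so {Duration} is a candidate key.
{ArtistID, Country}⁺ = {ArtistID, Country, Duration, Genre, LabelID}, which is every attribute, so {ArtistID, Country} is a candidate key.
{ArtistID, LabelID}⁺ = {ArtistID, Country, Duration, Genre, LabelID}, which is every attribute, so {ArtistID, LabelID} is a candidate key.
These are minimal and exhaustive — every other superkey contains one of them.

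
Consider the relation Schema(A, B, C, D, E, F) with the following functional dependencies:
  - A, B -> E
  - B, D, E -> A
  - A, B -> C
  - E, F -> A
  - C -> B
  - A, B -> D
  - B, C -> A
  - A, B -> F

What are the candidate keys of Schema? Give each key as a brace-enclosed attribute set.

{A, B}, {B, D, E}, {B, E, F}, {C}

{C}⁺ = {A, B, C, D, E, F} — all of the relation — so {C} is a candidate key.
{A, B}⁺ = {A, B, C, D, E, F} — all of the relation — so {A, B} is a candidate key.
{B, D, E}⁺ = {A, B, C, D, E, F} — all of the relation — so {B, D, E} is a candidate key.
{B, E, F}⁺ = {A, B, C, D, E, F} — all of the relation — so {B, E, F} is a candidate key.
These are minimal and exhaustive — every other superkey contains one of them.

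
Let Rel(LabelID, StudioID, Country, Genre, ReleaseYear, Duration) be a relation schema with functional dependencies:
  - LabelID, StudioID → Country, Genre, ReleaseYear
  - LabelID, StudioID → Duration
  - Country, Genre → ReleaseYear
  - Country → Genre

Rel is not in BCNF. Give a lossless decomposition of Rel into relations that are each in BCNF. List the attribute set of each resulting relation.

{Country, Duration, LabelID, StudioID}; {Country, Genre, ReleaseYear}

Candidate key of the original relation: {LabelID, StudioID}.
{Country, Duration, Genre, LabelID, ReleaseYear, StudioID}: {Country, Genre} determines {Country, Genre, ReleaseYear} here but is not a superkey — split on Country, Genre → ReleaseYear, giving {Country, Genre, ReleaseYear} and {Country, Duration, Genre, LabelID, StudioID}.
{Country, Genre, ReleaseYear} is in BCNF.
{Country, Duration, Genre, LabelID, StudioID}: {Country} determines {Country, Genre} here but is not a superkey — split on Country → Genre, giving {Country, Genre} and {Country, Duration, LabelID, StudioID}.
{Country, Genre} is in BCNF.
{Country, Duration, LabelID, StudioID} is in BCNF.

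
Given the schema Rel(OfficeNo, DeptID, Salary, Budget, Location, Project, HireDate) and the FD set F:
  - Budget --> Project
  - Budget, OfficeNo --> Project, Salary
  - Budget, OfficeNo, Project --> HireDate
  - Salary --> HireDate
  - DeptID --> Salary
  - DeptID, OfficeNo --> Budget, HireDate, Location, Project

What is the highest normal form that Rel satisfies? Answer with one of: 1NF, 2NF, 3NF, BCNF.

Candidate key: {DeptID, OfficeNo}. Prime attributes: {DeptID, OfficeNo}.
Budget --> Project: {Budget}⁺ = {Budget, Project}, which is not all of the attributes, so the left side is not a superkey — BCNF is violated.
Budget --> Project has non-prime {Project} on the right and a non-superkey on the left, so 3NF fails.
{DeptID} is a proper subset of the key {DeptID, OfficeNo}, and {DeptID}⁺ contains the non-prime attributes {HireDate, Salary} — a partial dependency, so 2NF is violated.

1NF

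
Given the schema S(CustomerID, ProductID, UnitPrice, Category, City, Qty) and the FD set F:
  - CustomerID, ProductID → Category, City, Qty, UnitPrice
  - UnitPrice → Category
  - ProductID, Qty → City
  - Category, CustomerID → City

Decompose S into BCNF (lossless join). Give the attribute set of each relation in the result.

Candidate key of the original relation: {CustomerID, ProductID}.
{Category, City, CustomerID, ProductID, Qty, UnitPrice}: {UnitPrice} determines {Category, UnitPrice} here but is not a superkey — split on UnitPrice → Category, giving {Category, UnitPrice} and {City, CustomerID, ProductID, Qty, UnitPrice}.
{Category, UnitPrice}: every determinant is a superkey — BCNF.
{City, CustomerID, ProductID, Qty, UnitPrice}: {ProductID, Qty} determines {City, ProductID, Qty} here but is not a superkey — split on ProductID, Qty → City, giving {City, ProductID, Qty} and {CustomerID, ProductID, Qty, UnitPrice}.
{City, ProductID, Qty}: every determinant is a superkey — BCNF.
{CustomerID, ProductID, Qty, UnitPrice}: every determinant is a superkey — BCNF.

{Category, UnitPrice}; {City, ProductID, Qty}; {CustomerID, ProductID, Qty, UnitPrice}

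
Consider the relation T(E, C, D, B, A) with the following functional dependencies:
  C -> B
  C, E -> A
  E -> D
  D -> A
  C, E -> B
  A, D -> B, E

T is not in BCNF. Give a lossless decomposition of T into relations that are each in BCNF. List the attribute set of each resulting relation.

{A, D, E}; {B, C}; {C, E}

Candidate keys of the original relation: {C, D}, {C, E}.
Within {A, B, C, D, E}: {C}⁺ ∩ {A, B, C, D, E} = {B, C}, not the whole set, so C -> B violates BCNF; decompose into {B, C} and {A, C, D, E}.
{B, C}: every determinant is a superkey — BCNF.
Within {A, C, D, E}: {E}⁺ ∩ {A, C, D, E} = {A, D, E}, not the whole set, so E -> A, D violates BCNF; decompose into {A, D, E} and {C, E}.
{A, D, E}: every determinant is a superkey — BCNF.
{C, E}: every determinant is a superkey — BCNF.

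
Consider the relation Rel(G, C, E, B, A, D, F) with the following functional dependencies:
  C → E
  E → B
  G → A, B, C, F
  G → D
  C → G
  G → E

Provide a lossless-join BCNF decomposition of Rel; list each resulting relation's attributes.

Candidate keys of the original relation: {C}, {G}.
Within {A, B, C, D, E, F, G}: {E}⁺ ∩ {A, B, C, D, E, F, G} = {B, E}, not the whole set, so E → B violates BCNF; decompose into {B, E} and {A, C, D, E, F, G}.
{B, E} is in BCNF.
{A, C, D, E, F, G} is in BCNF.

{A, C, D, E, F, G}; {B, E}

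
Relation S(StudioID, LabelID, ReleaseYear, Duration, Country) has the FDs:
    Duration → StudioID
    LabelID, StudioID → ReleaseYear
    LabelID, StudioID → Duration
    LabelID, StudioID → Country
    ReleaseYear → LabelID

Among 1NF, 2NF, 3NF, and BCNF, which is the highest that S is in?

Candidate keys: {Duration, LabelID}, {Duration, ReleaseYear}, {LabelID, StudioID}, {ReleaseYear, StudioID}. Prime attributes: {Duration, LabelID, ReleaseYear, StudioID}.
For Duration → StudioID we have {Duration}⁺ = {Duration, StudioID}; {Duration} is not a superkey, so BCNF fails.
Since {StudioID} ⊆ prime attributes and every other non-superkey FD also has a prime right side, the schema is in 3NF.

3NF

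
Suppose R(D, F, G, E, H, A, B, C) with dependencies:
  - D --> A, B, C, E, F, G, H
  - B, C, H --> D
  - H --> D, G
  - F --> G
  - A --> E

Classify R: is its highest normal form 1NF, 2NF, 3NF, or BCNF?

2NF

Candidate keys: {D}, {H}. Prime attributes: {D, H}.
F --> G breaks BCNF: {F}⁺ = {F, G}, so {F} is not a superkey.
Because {G} is non-prime and the left side of F --> G is not a superkey, the relation is not in 3NF.
Every candidate key is a single attribute, so no partial dependency is possible; 2NF holds.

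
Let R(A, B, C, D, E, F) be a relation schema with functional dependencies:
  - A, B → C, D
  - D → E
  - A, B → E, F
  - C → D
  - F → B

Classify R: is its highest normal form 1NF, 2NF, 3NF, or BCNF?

2NF

Candidate keys: {A, B}, {A, F}. Prime attributes: {A, B, F}.
D → E: {D}⁺ = {D, E}, which is not all of the attributes, so the left side is not a superkey — BCNF is violated.
D → E has non-prime {E} on the right and a non-superkey on the left, so 3NF fails.
No proper subset of a key has a non-prime attribute in its closure, so there is no partial dependency; 2NF holds.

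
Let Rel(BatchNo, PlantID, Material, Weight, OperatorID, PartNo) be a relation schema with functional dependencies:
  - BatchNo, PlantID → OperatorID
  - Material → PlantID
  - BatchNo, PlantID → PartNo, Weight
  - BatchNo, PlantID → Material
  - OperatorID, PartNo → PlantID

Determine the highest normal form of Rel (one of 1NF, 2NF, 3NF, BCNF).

Candidate keys: {BatchNo, Material}, {BatchNo, OperatorID, PartNo}, {BatchNo, PlantID}. Prime attributes: {BatchNo, Material, OperatorID, PartNo, PlantID}.
Material → PlantID breaks BCNF: {Material}⁺ = {Material, PlantID}, so {Material} is not a superkey.
Its right-hand attributes {PlantID} are all prime, as are those of every other non-superkey FD — the relation is in 3NF.

3NF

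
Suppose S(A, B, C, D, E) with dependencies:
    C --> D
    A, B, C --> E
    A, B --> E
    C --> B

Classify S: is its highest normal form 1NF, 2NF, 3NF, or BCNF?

Candidate key: {A, C}. Prime attributes: {A, C}.
For C --> D we have {C}⁺ = {B, C, D}; {C} is not a superkey, so BCNF fails.
C --> D has non-prime {D} on the right and a non-superkey on the left, so 3NF fails.
Since {C} ⊂ {A, C} and {C}⁺ ⊇ {B, D} with {B, D} non-prime, there is a partial dependency; 2NF fails.

1NF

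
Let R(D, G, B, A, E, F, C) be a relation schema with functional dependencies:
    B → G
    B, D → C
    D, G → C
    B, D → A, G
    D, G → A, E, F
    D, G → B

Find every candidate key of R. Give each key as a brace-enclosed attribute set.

{B, D}, {D, G}

Attributes never on any right-hand side: {D} — every candidate key must contain it.
{B, D}⁺ = {A, B, C, D, E, F, G} — all of the relation — so {B, D} is a candidate key.
{D, G}⁺ = {A, B, C, D, E, F, G} — all of the relation — so {D, G} is a candidate key.
These are minimal and exhaustive — every other superkey contains one of them.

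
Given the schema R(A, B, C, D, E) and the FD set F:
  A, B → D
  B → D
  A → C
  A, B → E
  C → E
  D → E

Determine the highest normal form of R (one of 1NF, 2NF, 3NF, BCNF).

Candidate key: {A, B}. Prime attributes: {A, B}.
B → D breaks BCNF: {B}⁺ = {B, D, E}, so {B} is not a superkey.
B → D determines the non-prime attribute {D} from a non-superkey — 3NF is violated.
Since {A} ⊂ {A, B} and {A}⁺ ⊇ {C, E} with {C, E} non-prime, there is a partial dependency; 2NF fails.

1NF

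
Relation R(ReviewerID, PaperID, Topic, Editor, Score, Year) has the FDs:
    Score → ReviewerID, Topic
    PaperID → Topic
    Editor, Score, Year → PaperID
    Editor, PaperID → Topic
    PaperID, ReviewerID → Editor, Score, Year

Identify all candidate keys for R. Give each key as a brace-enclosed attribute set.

{PaperID, ReviewerID} is a candidate key since {PaperID, ReviewerID}⁺ = {Editor, PaperID, ReviewerID, Score, Topic, Year} covers every attribute.
{PaperID, Score} is a candidate key since {PaperID, Score}⁺ = {Editor, PaperID, ReviewerID, Score, Topic, Year} covers every attribute.
{Editor, Score, Year} is a candidate key since {Editor, Score, Year}⁺ = {Editor, PaperID, ReviewerID, Score, Topic, Year} covers every attribute.
Any other superkey properly contains one of these, so there are no further candidate keys.

{Editor, Score, Year}, {PaperID, ReviewerID}, {PaperID, Score}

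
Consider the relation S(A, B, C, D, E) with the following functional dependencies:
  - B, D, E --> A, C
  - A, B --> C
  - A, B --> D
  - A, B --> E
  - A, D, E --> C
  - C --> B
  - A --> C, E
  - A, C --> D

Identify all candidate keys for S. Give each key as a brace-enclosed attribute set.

{A}, {B, D, E}, {C, D, E}

Closure of {A} is {A, B, C, D, E}, the whole schema; {A} is a candidate key.
Closure of {B, D, E} is {A, B, C, D, E}, the whole schema; {B, D, E} is a candidate key.
Closure of {C, D, E} is {A, B, C, D, E}, the whole schema; {C, D, E} is a candidate key.
No proper subset of any of these is a key, and no other minimal superkey exists.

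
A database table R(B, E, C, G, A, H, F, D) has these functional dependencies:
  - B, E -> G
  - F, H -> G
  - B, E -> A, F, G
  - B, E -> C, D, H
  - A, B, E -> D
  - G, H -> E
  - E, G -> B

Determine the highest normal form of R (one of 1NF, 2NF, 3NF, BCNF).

BCNF

Candidate keys: {B, E}, {E, G}, {F, H}, {G, H}. Prime attributes: {B, E, F, G, H}.
Each dependency's left side is a superkey — BCNF holds.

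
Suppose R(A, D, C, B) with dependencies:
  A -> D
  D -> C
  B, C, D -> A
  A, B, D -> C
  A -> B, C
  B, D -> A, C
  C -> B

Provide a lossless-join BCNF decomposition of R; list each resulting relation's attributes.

{A, C, D}; {B, C}

Candidate keys of the original relation: {A}, {D}.
Within {A, B, C, D}: {C}⁺ ∩ {A, B, C, D} = {B, C}, not the whole set, so C -> B violates BCNF; decompose into {B, C} and {A, C, D}.
{B, C} is in BCNF.
{A, C, D} is in BCNF.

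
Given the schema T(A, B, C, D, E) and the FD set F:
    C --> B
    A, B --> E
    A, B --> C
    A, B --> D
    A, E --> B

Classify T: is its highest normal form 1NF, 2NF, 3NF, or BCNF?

Candidate keys: {A, B}, {A, C}, {A, E}. Prime attributes: {A, B, C, E}.
C --> B breaks BCNF: {C}⁺ = {B, C}, so {C} is not a superkey.
Since {B} ⊆ prime attributes and every other non-superkey FD also has a prime right side, the schema is in 3NF.

3NF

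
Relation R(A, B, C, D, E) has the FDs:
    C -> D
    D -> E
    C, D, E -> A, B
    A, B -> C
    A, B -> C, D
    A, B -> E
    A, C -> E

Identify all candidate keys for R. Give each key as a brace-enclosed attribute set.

{A, B}, {C}

{C}⁺ = {A, B, C, D, E} — all of the relation — so {C} is a candidate key.
{A, B}⁺ = {A, B, C, D, E} — all of the relation — so {A, B} is a candidate key.
These are minimal and exhaustive — every other superkey contains one of them.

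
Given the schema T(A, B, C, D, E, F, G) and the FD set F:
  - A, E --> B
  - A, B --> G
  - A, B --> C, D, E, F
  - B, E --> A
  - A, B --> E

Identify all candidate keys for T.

{A, B}, {A, E}, {B, E}

Closure of {A, B} is {A, B, C, D, E, F, G}, the whole schema; {A, B} is a candidate key.
Closure of {A, E} is {A, B, C, D, E, F, G}, the whole schema; {A, E} is a candidate key.
Closure of {B, E} is {A, B, C, D, E, F, G}, the whole schema; {B, E} is a candidate key.
No proper subset of any of these is a key, and no other minimal superkey exists.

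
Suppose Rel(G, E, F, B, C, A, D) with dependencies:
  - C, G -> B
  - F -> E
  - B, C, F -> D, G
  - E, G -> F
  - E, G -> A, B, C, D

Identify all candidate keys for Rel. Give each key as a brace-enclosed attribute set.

Closure of {E, G} is {A, B, C, D, E, F, G}, the whole schema; {E, G} is a candidate key.
Closure of {F, G} is {A, B, C, D, E, F, G}, the whole schema; {F, G} is a candidate key.
Closure of {B, C, F} is {A, B, C, D, E, F, G}, the whole schema; {B, C, F} is a candidate key.
No proper subset of any of these is a key, and no other minimal superkey exists.

{B, C, F}, {E, G}, {F, G}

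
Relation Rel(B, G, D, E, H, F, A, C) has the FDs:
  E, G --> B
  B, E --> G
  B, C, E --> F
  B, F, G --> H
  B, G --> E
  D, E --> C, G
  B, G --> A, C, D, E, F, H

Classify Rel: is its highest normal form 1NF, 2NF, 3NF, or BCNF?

BCNF

Candidate keys: {B, E}, {B, G}, {D, E}, {E, G}. Prime attributes: {B, D, E, G}.
The left-hand side of every FD is a superkey, so BCNF is satisfied.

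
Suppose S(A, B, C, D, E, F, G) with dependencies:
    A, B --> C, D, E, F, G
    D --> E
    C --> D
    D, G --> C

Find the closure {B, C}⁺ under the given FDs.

{B, C, D, E}

Start with {B, C}.
C --> D applies; add {D} → now {B, C, D}.
D --> E applies; add {E} → now {B, C, D, E}.
No further FD applies.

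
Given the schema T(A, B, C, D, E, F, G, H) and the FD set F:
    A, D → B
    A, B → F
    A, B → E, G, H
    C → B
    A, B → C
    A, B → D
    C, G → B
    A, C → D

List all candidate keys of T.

{A, B}, {A, C}, {A, D}

No FD produces {A}, so it must be in every candidate key.
{A, B}⁺ = {A, B, C, D, E, F, G, H}, which is every attribute, so {A, B} is a candidate key.
{A, C}⁺ = {A, B, C, D, E, F, G, H}, which is every attribute, so {A, C} is a candidate key.
{A, D}⁺ = {A, B, C, D, E, F, G, H}, which is every attribute, so {A, D} is a candidate key.
No proper subset of any of these is a key, and no other minimal superkey exists.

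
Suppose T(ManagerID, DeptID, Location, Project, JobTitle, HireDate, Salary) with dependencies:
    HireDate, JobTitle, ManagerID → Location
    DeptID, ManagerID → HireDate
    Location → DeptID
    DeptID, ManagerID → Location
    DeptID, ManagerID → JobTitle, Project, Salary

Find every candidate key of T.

{DeptID, ManagerID}, {HireDate, JobTitle, ManagerID}, {Location, ManagerID}

Attributes never on any right-hand side: {ManagerID} — every candidate key must contain it.
{DeptID, ManagerID}⁺ = {DeptID, HireDate, JobTitle, Location, ManagerID, Project, Salary} — all of the relation — so {DeptID, ManagerID} is a candidate key.
{Location, ManagerID}⁺ = {DeptID, HireDate, JobTitle, Location, ManagerID, Project, Salary} — all of the relation — so {Location, ManagerID} is a candidate key.
{HireDate, JobTitle, ManagerID}⁺ = {DeptID, HireDate, JobTitle, Location, ManagerID, Project, Salary} — all of the relation — so {HireDate, JobTitle, ManagerID} is a candidate key.
No proper subset of any of these is a key, and no other minimal superkey exists.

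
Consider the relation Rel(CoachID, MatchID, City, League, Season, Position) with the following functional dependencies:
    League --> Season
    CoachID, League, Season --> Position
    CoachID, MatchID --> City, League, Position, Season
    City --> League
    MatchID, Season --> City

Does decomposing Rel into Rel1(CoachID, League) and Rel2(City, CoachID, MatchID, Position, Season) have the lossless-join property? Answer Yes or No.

The shared attributes are {CoachID} and {CoachID}⁺ = {CoachID}.
Rel1 ⊄ {CoachID} and Rel2 ⊄ {CoachID}, so the split is lossy.

No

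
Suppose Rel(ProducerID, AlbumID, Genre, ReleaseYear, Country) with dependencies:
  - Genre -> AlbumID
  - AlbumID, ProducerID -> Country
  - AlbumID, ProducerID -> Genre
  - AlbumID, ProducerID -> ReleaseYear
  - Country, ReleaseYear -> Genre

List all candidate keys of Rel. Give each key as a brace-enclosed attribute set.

{AlbumID, ProducerID}, {Country, ProducerID, ReleaseYear}, {Genre, ProducerID}

No FD produces {ProducerID}, so it must be in every candidate key.
{AlbumID, ProducerID} is a candidate key since {AlbumID, ProducerID}⁺ = {AlbumID, Country, Genre, ProducerID, ReleaseYear} covers every attribute.
{Genre, ProducerID} is a candidate key since {Genre, ProducerID}⁺ = {AlbumID, Country, Genre, ProducerID, ReleaseYear} covers every attribute.
{Country, ProducerID, ReleaseYear} is a candidate key since {Country, ProducerID, ReleaseYear}⁺ = {AlbumID, Country, Genre, ProducerID, ReleaseYear} covers every attribute.
These are minimal and exhaustive — every other superkey contains one of them.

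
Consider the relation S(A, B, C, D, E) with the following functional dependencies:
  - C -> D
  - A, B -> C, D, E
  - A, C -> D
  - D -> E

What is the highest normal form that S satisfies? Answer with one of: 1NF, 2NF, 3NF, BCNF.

Candidate key: {A, B}. Prime attributes: {A, B}.
C -> D: {C}⁺ = {C, D, E}, which is not all of the attributes, so the left side is not a superkey — BCNF is violated.
C -> D has non-prime {D} on the right and a non-superkey on the left, so 3NF fails.
Checking every proper subset of each key, none determines a non-prime attribute — 2NF is satisfied.

2NF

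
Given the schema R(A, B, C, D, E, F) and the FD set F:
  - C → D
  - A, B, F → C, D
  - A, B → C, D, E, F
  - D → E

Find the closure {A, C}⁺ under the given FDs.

{A, C, D, E}

Start with {A, C}.
C → D applies; add {D} → now {A, C, D}.
D → E applies; add {E} → now {A, C, D, E}.
No further FD applies.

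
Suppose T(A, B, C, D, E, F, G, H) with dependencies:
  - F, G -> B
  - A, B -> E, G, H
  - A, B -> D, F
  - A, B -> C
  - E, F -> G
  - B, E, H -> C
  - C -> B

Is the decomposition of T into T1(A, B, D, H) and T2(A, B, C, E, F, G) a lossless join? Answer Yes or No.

T1 ∩ T2 = {A, B}; its closure under F is {A, B, C, D, E, F, G, H}.
T1 is contained in that closure, so T1 ∩ T2 -> T1 holds and the join is lossless.

Yes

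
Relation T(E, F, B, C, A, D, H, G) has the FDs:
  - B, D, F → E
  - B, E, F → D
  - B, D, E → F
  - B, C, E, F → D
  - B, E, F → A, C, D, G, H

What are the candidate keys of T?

{B} never appears on the right of any FD, so every key must include it.
Closure of {B, D, E} is {A, B, C, D, E, F, G, H}, the whole schema; {B, D, E} is a candidate key.
Closure of {B, D, F} is {A, B, C, D, E, F, G, H}, the whole schema; {B, D, F} is a candidate key.
Closure of {B, E, F} is {A, B, C, D, E, F, G, H}, the whole schema; {B, E, F} is a candidate key.
Any other superkey properly contains one of these, so there are no further candidate keys.

{B, D, E}, {B, D, F}, {B, E, F}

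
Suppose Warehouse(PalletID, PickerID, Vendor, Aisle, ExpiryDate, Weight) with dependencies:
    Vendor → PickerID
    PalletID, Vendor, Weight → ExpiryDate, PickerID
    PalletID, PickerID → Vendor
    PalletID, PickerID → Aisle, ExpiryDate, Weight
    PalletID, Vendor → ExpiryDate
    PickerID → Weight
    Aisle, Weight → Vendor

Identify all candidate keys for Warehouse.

{Aisle, PalletID, Weight}, {PalletID, PickerID}, {PalletID, Vendor}

Attributes never on any right-hand side: {PalletID} — every candidate key must contain it.
{PalletID, PickerID}⁺ = {Aisle, ExpiryDate, PalletID, PickerID, Vendor, Weight} — all of the relation — so {PalletID, PickerID} is a candidate key.
{PalletID, Vendor}⁺ = {Aisle, ExpiryDate, PalletID, PickerID, Vendor, Weight} — all of the relation — so {PalletID, Vendor} is a candidate key.
{Aisle, PalletID, Weight}⁺ = {Aisle, ExpiryDate, PalletID, PickerID, Vendor, Weight} — all of the relation — so {Aisle, PalletID, Weight} is a candidate key.
Any other superkey properly contains one of these, so there are no further candidate keys.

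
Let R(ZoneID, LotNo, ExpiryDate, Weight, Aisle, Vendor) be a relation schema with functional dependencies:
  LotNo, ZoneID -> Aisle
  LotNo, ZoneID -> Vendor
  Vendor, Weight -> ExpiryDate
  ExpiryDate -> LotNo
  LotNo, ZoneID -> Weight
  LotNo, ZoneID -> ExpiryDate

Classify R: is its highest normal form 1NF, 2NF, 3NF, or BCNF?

3NF

Candidate keys: {ExpiryDate, ZoneID}, {LotNo, ZoneID}, {Vendor, Weight, ZoneID}. Prime attributes: {ExpiryDate, LotNo, Vendor, Weight, ZoneID}.
Vendor, Weight -> ExpiryDate: {Vendor, Weight}⁺ = {ExpiryDate, LotNo, Vendor, Weight}, which is not all of the attributes, so the left side is not a superkey — BCNF is violated.
Its right-hand attributes {ExpiryDate} are all prime, as are those of every other non-superkey FD — the relation is in 3NF.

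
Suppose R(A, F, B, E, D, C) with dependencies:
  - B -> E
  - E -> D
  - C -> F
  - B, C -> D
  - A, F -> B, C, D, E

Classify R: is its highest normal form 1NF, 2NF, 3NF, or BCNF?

Candidate keys: {A, C}, {A, F}. Prime attributes: {A, C, F}.
For B -> E we have {B}⁺ = {B, D, E}; {B} is not a superkey, so BCNF fails.
Because {E} is non-prime and the left side of B -> E is not a superkey, the relation is not in 3NF.
No non-prime attribute depends on a proper subset of any candidate key, so 2NF holds.

2NF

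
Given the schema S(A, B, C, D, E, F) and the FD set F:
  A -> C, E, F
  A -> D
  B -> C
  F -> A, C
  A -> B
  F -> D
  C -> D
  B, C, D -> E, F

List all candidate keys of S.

{A}, {B}, {F}

{A} is a candidate key since {A}⁺ = {A, B, C, D, E, F} covers every attribute.
{B} is a candidate key since {B}⁺ = {A, B, C, D, E, F} covers every attribute.
{F} is a candidate key since {F}⁺ = {A, B, C, D, E, F} covers every attribute.
These are minimal and exhaustive — every other superkey contains one of them.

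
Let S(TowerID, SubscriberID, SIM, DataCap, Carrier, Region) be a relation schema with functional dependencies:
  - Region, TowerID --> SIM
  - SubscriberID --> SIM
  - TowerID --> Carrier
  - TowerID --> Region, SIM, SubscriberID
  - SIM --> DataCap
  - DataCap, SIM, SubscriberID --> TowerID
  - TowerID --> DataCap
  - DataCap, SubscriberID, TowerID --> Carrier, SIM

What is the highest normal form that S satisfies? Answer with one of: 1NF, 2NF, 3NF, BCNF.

Candidate keys: {SubscriberID}, {TowerID}. Prime attributes: {SubscriberID, TowerID}.
SIM --> DataCap breaks BCNF: {SIM}⁺ = {DataCap, SIM}, so {SIM} is not a superkey.
SIM --> DataCap has non-prime {DataCap} on the right and a non-superkey on the left, so 3NF fails.
All keys have size 1, which rules out partial dependencies — 2NF is satisfied.

2NF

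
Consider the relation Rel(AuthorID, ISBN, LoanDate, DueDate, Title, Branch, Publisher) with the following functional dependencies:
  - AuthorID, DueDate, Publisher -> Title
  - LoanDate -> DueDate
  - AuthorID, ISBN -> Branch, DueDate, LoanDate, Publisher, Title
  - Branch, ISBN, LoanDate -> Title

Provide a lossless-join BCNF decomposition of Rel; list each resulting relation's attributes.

Candidate key of the original relation: {AuthorID, ISBN}.
{AuthorID, Branch, DueDate, ISBN, LoanDate, Publisher, Title}: {AuthorID, DueDate, Publisher} determines {AuthorID, DueDate, Publisher, Title} here but is not a superkey — split on AuthorID, DueDate, Publisher -> Title, giving {AuthorID, DueDate, Publisher, Title} and {AuthorID, Branch, DueDate, ISBN, LoanDate, Publisher}.
{AuthorID, DueDate, Publisher, Title} is in BCNF.
{AuthorID, Branch, DueDate, ISBN, LoanDate, Publisher}: {LoanDate} determines {DueDate, LoanDate} here but is not a superkey — split on LoanDate -> DueDate, giving {DueDate, LoanDate} and {AuthorID, Branch, ISBN, LoanDate, Publisher}.
{DueDate, LoanDate} is in BCNF.
{AuthorID, Branch, ISBN, LoanDate, Publisher} is in BCNF.

{AuthorID, Branch, ISBN, LoanDate, Publisher}; {AuthorID, DueDate, Publisher, Title}; {DueDate, LoanDate}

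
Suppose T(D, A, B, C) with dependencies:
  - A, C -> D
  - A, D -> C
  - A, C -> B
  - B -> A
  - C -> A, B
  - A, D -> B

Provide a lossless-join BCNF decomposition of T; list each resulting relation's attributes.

{A, B}; {B, C, D}

Candidate keys of the original relation: {A, D}, {B, D}, {C}.
{A, B, C, D}: {B} determines {A, B} here but is not a superkey — split on B -> A, giving {A, B} and {B, C, D}.
{A, B}: every determinant is a superkey — BCNF.
{B, C, D}: every determinant is a superkey — BCNF.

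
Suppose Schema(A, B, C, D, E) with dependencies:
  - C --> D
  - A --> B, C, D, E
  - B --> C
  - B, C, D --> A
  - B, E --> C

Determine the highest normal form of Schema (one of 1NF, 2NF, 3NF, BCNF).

Candidate keys: {A}, {B}. Prime attributes: {A, B}.
For C --> D we have {C}⁺ = {C, D}; {C} is not a superkey, so BCNF fails.
C --> D determines the non-prime attribute {D} from a non-superkey — 3NF is violated.
With only single-attribute keys there can be no partial dependency, so 2NF holds.

2NF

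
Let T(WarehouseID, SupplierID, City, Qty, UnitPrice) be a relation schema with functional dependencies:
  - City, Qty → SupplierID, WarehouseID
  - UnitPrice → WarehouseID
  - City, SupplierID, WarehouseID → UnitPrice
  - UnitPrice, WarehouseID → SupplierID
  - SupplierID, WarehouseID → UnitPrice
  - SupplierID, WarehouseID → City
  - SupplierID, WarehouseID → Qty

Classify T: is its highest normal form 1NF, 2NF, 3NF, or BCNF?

BCNF

Candidate keys: {City, Qty}, {SupplierID, WarehouseID}, {UnitPrice}. Prime attributes: {City, Qty, SupplierID, UnitPrice, WarehouseID}.
Every FD has a superkey on the left, so the relation is in BCNF.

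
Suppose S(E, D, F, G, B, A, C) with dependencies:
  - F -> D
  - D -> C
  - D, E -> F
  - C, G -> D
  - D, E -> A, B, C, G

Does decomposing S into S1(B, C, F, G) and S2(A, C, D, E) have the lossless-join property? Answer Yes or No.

The shared attributes are {C} and {C}⁺ = {C}.
The closure covers neither S1 nor S2 entirely; the join is not lossless.

No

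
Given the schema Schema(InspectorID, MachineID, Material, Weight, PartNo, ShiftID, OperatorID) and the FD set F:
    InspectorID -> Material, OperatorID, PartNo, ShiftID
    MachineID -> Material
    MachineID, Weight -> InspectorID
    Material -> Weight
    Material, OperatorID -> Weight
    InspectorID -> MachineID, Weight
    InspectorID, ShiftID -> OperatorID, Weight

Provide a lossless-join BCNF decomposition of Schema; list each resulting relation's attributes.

Candidate keys of the original relation: {InspectorID}, {MachineID}.
In {InspectorID, MachineID, Material, OperatorID, PartNo, ShiftID, Weight}, {Material} is not a superkey ({Material}⁺ restricted to this set is {Material, Weight}), so split on Material -> Weight into {Material, Weight} and {InspectorID, MachineID, Material, OperatorID, PartNo, ShiftID}.
{Material, Weight} is in BCNF.
{InspectorID, MachineID, Material, OperatorID, PartNo, ShiftID} is in BCNF.

{InspectorID, MachineID, Material, OperatorID, PartNo, ShiftID}; {Material, Weight}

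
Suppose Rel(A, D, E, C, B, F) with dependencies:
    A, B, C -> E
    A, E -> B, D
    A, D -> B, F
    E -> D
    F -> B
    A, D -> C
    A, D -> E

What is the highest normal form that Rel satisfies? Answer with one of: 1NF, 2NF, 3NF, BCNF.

Candidate keys: {A, B, C}, {A, C, F}, {A, D}, {A, E}. Prime attributes: {A, B, C, D, E, F}.
For E -> D we have {E}⁺ = {D, E}; {E} is not a superkey, so BCNF fails.
Its right-hand attributes {D} are all prime, as are those of every other non-superkey FD — the relation is in 3NF.

3NF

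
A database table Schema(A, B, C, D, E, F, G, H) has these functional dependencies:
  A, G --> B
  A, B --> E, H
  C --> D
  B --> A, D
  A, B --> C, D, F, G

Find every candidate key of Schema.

{B} is a candidate key since {B}⁺ = {A, B, C, D, E, F, G, H} covers every attribute.
{A, G} is a candidate key since {A, G}⁺ = {A, B, C, D, E, F, G, H} covers every attribute.
Any other superkey properly contains one of these, so there are no further candidate keys.

{A, G}, {B}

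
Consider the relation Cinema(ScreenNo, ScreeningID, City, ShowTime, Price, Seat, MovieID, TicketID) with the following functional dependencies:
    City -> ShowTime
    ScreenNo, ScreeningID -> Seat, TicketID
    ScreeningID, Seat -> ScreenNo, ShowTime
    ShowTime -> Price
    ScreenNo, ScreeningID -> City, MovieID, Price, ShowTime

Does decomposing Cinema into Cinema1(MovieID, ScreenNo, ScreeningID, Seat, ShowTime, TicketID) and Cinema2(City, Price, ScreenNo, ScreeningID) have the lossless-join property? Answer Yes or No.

Yes

Common attributes: {ScreenNo, ScreeningID}; their closure is {City, MovieID, Price, ScreenNo, ScreeningID, Seat, ShowTime, TicketID}.
This includes all of Cinema1, so the common attributes are a superkey of Cinema1 — the join is lossless.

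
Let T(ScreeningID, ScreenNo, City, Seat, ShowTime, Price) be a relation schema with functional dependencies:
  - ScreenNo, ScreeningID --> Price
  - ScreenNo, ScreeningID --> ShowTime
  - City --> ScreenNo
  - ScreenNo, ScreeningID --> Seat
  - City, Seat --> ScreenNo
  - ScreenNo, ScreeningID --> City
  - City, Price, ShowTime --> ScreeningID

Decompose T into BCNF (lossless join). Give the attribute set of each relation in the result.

Candidate keys of the original relation: {City, Price, ShowTime}, {City, ScreeningID}, {ScreenNo, ScreeningID}.
Within {City, Price, ScreenNo, ScreeningID, Seat, ShowTime}: {City}⁺ ∩ {City, Price, ScreenNo, ScreeningID, Seat, ShowTime} = {City, ScreenNo}, not the whole set, so City --> ScreenNo violates BCNF; decompose into {City, ScreenNo} and {City, Price, ScreeningID, Seat, ShowTime}.
{City, ScreenNo} has no BCNF violation.
{City, Price, ScreeningID, Seat, ShowTime} has no BCNF violation.

{City, Price, ScreeningID, Seat, ShowTime}; {City, ScreenNo}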